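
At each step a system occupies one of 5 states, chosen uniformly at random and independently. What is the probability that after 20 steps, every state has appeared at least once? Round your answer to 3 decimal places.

Let A_i be the event that state i is missing after 20 steps. By inclusion–exclusion on the A_i,
P(all seen) = Σ_{j=0}^{5} (-1)^j C(5,j)((5-j)/5)^20
= 1.0000 - 0.0576 + 0.0004 - 0.0000 + 0.0000 - 0.0000
= 0.9427.

0.943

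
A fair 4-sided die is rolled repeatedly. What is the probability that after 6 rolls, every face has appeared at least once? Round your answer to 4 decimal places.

0.3809

By inclusion–exclusion over which faces are missing,
P(all seen) = Σ_{j=0}^{4} (-1)^j C(4,j)((4-j)/4)^6
= 1.00000 - 0.71191 + 0.09375 - 0.00098 + 0.00000
= 0.38086.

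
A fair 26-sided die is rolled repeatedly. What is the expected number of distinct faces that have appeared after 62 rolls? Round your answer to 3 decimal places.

For each face, P(seen in 62 rolls) = 1 - (25/26)^62 = 0.9121.
By linearity of expectation, E[distinct seen] = 26·(1 - (25/26)^62) = 23.7149.

23.715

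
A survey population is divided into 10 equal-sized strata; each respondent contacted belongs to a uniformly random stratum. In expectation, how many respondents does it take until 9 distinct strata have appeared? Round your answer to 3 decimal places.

Going from k to k+1 distinct takes a geometric number of respondents with mean 10/(10-k).
Sum over k = 0,...,8: E = 10/10 + 10/9 + 10/8 + ... + 10/3 + 10/2 = 19.2897.

19.290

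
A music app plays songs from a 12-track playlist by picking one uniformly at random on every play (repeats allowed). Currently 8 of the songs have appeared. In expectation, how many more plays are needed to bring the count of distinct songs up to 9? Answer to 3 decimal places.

3.000

From k distinct to k+1 distinct takes on average 12/(12-k) plays.
Only the k = 8 term is needed: E = 12/4 = 3.0000.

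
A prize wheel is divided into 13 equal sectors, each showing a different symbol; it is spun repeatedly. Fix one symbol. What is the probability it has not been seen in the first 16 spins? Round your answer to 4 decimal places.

On each spin the fixed symbol fails to appear with probability 12/13.
P(still missing after 16) = (12/13)^16 = 0.27785.

0.2778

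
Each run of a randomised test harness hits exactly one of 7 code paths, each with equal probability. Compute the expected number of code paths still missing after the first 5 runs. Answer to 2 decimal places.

For each code path, P(unseen after 5) = (6/7)^5 = 0.463.
By linearity of expectation, E[unseen] = 7·(6/7)^5 = 3.239.

3.24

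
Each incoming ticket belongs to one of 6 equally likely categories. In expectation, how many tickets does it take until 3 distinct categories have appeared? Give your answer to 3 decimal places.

3.700

With k distinct categories already seen, the next new one arrives after an expected 6/(6-k) tickets.
Sum over k = 0,...,2: E = 6/6 + 6/5 + 6/4 = 3.7000.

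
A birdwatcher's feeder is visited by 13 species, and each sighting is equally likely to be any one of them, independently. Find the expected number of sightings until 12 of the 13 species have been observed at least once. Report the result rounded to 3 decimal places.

28.342

With k distinct species already seen, the next new one arrives after an expected 13/(13-k) sightings.
Sum over k = 0,...,11: E = 13/13 + 13/12 + 13/11 + ... + 13/3 + 13/2 = 28.3417.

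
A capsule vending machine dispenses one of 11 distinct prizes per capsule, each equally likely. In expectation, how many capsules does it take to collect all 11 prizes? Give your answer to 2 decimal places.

Split into phases: going from k distinct to k+1 distinct takes on average 11/(11-k) capsules.
E[T] = 11/11 + 11/10 + 11/9 + ... + 11/2 + 11/1 = 11·H_{11}.
H_{11} = 3.020, so E[T] = 33.219.

33.22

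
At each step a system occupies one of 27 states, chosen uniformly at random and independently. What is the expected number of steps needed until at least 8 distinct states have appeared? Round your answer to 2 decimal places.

9.28

Going from k to k+1 distinct takes a geometric number of steps with mean 27/(27-k).
Sum over k = 0,...,7: E = 27/27 + 27/26 + 27/25 + ... + 27/21 + 27/20 = 9.280.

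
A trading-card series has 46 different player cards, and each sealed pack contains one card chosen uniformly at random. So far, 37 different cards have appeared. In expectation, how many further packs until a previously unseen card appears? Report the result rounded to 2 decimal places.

Each pack yields a new card with probability (46-37)/46 = 9/46, so the wait is geometric with mean 46/9.
E = 46/9 = 5.111.

5.11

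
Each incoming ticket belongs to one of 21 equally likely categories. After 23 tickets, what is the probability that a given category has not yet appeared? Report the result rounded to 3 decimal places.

On each ticket the fixed category fails to appear with probability 20/21.
P(still missing after 23) = (20/21)^23 = 0.3256.

0.326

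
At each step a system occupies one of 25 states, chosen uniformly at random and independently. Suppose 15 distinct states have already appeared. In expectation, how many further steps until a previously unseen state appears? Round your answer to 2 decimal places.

Each step yields a new state with probability (25-15)/25 = 10/25, so the wait is geometric with mean 25/10.
E = 25/10 = 2.500.

2.50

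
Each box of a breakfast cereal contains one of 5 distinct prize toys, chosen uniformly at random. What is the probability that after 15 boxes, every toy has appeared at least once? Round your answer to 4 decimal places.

0.8288

Let A_i be the event that toy i is missing after 15 boxes. By inclusion–exclusion on the A_i,
P(all seen) = Σ_{j=0}^{5} (-1)^j C(5,j)((5-j)/5)^15
= 1.00000 - 0.17592 + 0.00470 - 0.00001 + 0.00000 - 0.00000
= 0.82877.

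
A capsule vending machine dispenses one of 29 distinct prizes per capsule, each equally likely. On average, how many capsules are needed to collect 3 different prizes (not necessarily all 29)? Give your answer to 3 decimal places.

With k distinct prizes already seen, the next new one arrives after an expected 29/(29-k) capsules.
Sum over k = 0,...,2: E = 29/29 + 29/28 + 29/27 = 3.1098.

3.110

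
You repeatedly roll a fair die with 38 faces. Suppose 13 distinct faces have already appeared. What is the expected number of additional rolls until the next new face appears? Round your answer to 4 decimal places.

1.5200

Each roll yields a new face with probability (38-13)/38 = 25/38, so the wait is geometric with mean 38/25.
E = 38/25 = 1.52000.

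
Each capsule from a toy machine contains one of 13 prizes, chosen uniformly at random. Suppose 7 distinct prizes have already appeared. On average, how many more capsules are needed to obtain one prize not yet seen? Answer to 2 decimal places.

Each capsule yields a new prize with probability (13-7)/13 = 6/13, so the wait is geometric with mean 13/6.
E = 13/6 = 2.167.

2.17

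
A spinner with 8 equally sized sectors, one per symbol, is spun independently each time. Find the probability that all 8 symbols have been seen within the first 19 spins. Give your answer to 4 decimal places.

Let A_i be the event that symbol i is missing after 19 spins. By inclusion–exclusion on the A_i,
P(all seen) = Σ_{j=0}^{8} (-1)^j C(8,j)((8-j)/8)^19
= 1.00000 - 0.63277 + 0.11839 - 0.00741 + 0.00013 - 0.00000 + 0.00000 - 0.00000 + 0.00000
= 0.47835.

0.4783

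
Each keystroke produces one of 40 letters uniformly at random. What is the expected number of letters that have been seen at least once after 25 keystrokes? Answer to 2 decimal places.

For each letter, P(seen in 25 keystrokes) = 1 - (39/40)^25 = 0.469.
By linearity of expectation, E[distinct seen] = 40·(1 - (39/40)^25) = 18.759.

18.76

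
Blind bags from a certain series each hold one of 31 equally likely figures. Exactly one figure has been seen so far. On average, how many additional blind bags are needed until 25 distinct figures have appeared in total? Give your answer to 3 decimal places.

47.895

With k distinct figures already seen, the next new one takes an expected 31/(31-k) blind bags.
Sum over k = 1,...,24: E = 31/30 + 31/29 + 31/28 + ... + 31/8 + 31/7 = 47.8946.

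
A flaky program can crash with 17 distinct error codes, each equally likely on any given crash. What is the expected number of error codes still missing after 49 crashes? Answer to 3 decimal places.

For each error code, P(unseen after 49) = (16/17)^49 = 0.0513.
By linearity of expectation, E[unseen] = 17·(16/17)^49 = 0.8716.

0.872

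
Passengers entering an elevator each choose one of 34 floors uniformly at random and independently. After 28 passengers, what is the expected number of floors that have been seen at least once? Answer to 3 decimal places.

For each floor, P(seen in 28 passengers) = 1 - (33/34)^28 = 0.5665.
By linearity of expectation, E[distinct seen] = 34·(1 - (33/34)^28) = 19.2613.

19.261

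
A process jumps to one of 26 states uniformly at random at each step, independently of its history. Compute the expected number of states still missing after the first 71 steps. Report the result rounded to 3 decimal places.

For each state, P(unseen after 71) = (25/26)^71 = 0.0617.
By linearity of expectation, E[unseen] = 26·(25/26)^71 = 1.6055.

1.605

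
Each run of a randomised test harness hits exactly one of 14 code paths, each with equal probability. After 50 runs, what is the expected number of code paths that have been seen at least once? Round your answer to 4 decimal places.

13.6557

For each code path, P(seen in 50 runs) = 1 - (13/14)^50 = 0.97541.
By linearity of expectation, E[distinct seen] = 14·(1 - (13/14)^50) = 13.65573.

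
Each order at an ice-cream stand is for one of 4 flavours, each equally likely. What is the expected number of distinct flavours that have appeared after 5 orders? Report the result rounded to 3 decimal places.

For each flavour, P(seen in 5 orders) = 1 - (3/4)^5 = 0.7627.
By linearity of expectation, E[distinct seen] = 4·(1 - (3/4)^5) = 3.0508.

3.051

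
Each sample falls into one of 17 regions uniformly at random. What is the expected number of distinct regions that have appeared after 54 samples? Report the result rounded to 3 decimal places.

16.356

For each region, P(seen in 54 samples) = 1 - (16/17)^54 = 0.9621.
By linearity of expectation, E[distinct seen] = 17·(1 - (16/17)^54) = 16.3563.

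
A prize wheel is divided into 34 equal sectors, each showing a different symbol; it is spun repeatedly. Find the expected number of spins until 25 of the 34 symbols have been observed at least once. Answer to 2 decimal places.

43.83

With k distinct symbols already seen, the next new one arrives after an expected 34/(34-k) spins.
Sum over k = 0,...,24: E = 34/34 + 34/33 + 34/32 + ... + 34/11 + 34/10 = 43.834.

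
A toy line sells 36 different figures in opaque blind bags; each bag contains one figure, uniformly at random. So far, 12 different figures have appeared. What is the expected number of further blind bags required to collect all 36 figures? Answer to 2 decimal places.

135.93

The wait to go from k to k+1 distinct figures is geometric with mean 36/(36-k).
Sum over k = 12,...,35: E = 36/24 + 36/23 + 36/22 + ... + 36/2 + 36/1 = 135.934.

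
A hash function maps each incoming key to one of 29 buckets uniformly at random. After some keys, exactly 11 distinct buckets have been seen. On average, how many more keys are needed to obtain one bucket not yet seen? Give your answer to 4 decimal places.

1.6111

Each key yields a new bucket with probability (29-11)/29 = 18/29, so the wait is geometric with mean 29/18.
E = 29/18 = 1.61111.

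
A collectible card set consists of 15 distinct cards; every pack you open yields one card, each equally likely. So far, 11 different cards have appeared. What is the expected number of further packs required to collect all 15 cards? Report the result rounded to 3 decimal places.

From k distinct to k+1 distinct takes on average 15/(15-k) packs.
Sum over k = 11,...,14: E = 15/4 + 15/3 + 15/2 + 15/1 = 31.2500.

31.250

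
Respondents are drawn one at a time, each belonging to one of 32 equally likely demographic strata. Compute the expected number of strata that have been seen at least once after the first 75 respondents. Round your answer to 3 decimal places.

For each stratum, P(seen in 75 respondents) = 1 - (31/32)^75 = 0.9076.
By linearity of expectation, E[distinct seen] = 32·(1 - (31/32)^75) = 29.0418.

29.042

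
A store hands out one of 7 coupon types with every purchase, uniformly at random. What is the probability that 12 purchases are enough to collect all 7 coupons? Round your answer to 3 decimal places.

Let A_i be the event that coupon i is missing after 12 purchases. By inclusion–exclusion on the A_i,
P(all seen) = Σ_{j=0}^{7} (-1)^j C(7,j)((7-j)/7)^12
= 1.0000 - 1.1009 + 0.3704 - 0.0424 + 0.0013 - 0.0000 + 0.0000 - 0.0000
= 0.2285.

0.228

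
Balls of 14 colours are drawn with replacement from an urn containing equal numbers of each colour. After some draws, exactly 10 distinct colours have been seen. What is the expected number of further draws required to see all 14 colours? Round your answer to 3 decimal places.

From k distinct to k+1 distinct takes on average 14/(14-k) draws.
Sum over k = 10,...,13: E = 14/4 + 14/3 + 14/2 + 14/1 = 29.1667.

29.167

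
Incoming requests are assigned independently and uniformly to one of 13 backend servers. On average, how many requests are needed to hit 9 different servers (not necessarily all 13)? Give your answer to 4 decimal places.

With k distinct servers already seen, the next new one arrives after an expected 13/(13-k) requests.
Sum over k = 0,...,8: E = 13/13 + 13/12 + 13/11 + ... + 13/6 + 13/5 = 14.25841.

14.2584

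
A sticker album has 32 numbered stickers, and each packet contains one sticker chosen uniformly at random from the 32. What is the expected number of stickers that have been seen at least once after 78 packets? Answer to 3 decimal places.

29.311

For each sticker, P(seen in 78 packets) = 1 - (31/32)^78 = 0.9160.
By linearity of expectation, E[distinct seen] = 32·(1 - (31/32)^78) = 29.3105.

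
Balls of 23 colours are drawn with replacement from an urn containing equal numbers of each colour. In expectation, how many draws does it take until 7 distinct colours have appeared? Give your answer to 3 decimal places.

Going from k to k+1 distinct takes a geometric number of draws with mean 23/(23-k).
Sum over k = 0,...,6: E = 23/23 + 23/22 + 23/21 + ... + 23/18 + 23/17 = 8.1319.

8.132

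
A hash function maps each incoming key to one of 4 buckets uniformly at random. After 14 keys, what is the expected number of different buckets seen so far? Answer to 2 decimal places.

3.93

For each bucket, P(seen in 14 keys) = 1 - (3/4)^14 = 0.982.
By linearity of expectation, E[distinct seen] = 4·(1 - (3/4)^14) = 3.929.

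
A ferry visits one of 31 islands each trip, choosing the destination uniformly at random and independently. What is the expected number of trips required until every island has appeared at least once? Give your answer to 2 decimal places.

The wait to go from k to k+1 distinct islands is geometric with mean 31/(31-k).
E[T] = 31/31 + 31/30 + 31/29 + ... + 31/2 + 31/1 = 31·H_{31}.
H_{31} = 4.027, so E[T] = 124.845.

124.84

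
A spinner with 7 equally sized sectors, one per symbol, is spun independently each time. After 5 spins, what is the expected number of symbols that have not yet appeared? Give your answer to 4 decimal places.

3.2387

For each symbol, P(unseen after 5) = (6/7)^5 = 0.46266.
By linearity of expectation, E[unseen] = 7·(6/7)^5 = 3.23865.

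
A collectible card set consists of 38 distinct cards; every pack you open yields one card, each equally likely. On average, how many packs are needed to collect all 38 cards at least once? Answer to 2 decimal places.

160.66

The wait to go from k to k+1 distinct cards is geometric with mean 38/(38-k).
E[T] = 38/38 + 38/37 + 38/36 + ... + 38/2 + 38/1 = 38·H_{38}.
H_{38} = 4.228, so E[T] = 160.660.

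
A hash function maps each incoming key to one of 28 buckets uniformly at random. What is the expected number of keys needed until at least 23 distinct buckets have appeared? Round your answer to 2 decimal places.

With k distinct buckets already seen, the next new one arrives after an expected 28/(28-k) keys.
Sum over k = 0,...,22: E = 28/28 + 28/27 + 28/26 + ... + 28/7 + 28/6 = 46.027.

46.03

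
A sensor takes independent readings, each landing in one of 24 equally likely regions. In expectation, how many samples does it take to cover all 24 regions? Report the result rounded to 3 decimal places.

Split into phases: going from k distinct to k+1 distinct takes on average 24/(24-k) samples.
E[T] = 24/24 + 24/23 + 24/22 + ... + 24/2 + 24/1 = 24·H_{24}.
H_{24} = 3.7760, so E[T] = 90.6230.

90.623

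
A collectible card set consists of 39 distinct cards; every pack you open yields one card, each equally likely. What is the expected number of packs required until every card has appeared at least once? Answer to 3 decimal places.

165.888

Split into phases: going from k distinct to k+1 distinct takes on average 39/(39-k) packs.
E[T] = 39/39 + 39/38 + 39/37 + ... + 39/2 + 39/1 = 39·H_{39}.
H_{39} = 4.2535, so E[T] = 165.8882.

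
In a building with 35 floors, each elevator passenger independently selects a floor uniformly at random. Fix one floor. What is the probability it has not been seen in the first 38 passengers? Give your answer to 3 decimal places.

0.332

On each passenger the fixed floor fails to appear with probability 34/35.
P(still missing after 38) = (34/35)^38 = 0.3324.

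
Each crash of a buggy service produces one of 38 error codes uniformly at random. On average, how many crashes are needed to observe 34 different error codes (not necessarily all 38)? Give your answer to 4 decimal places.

Going from k to k+1 distinct takes a geometric number of crashes with mean 38/(38-k).
Sum over k = 0,...,33: E = 38/38 + 38/37 + 38/36 + ... + 38/6 + 38/5 = 81.49361.

81.4936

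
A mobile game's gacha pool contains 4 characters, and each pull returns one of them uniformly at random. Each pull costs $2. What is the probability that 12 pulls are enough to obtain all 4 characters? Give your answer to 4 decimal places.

0.8748

Let A_i be the event that character i is missing after 12 pulls. By inclusion–exclusion on the A_i,
P(all seen) = Σ_{j=0}^{4} (-1)^j C(4,j)((4-j)/4)^12
= 1.00000 - 0.12671 + 0.00146 - 0.00000 + 0.00000
= 0.87476.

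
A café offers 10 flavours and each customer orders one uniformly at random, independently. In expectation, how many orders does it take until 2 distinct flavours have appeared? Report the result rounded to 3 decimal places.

Going from k to k+1 distinct takes a geometric number of orders with mean 10/(10-k).
Sum over k = 0,...,1: E = 10/10 + 10/9 = 2.1111.

2.111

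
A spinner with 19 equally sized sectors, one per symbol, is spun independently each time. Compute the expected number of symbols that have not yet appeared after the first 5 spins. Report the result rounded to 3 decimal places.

14.499

For each symbol, P(unseen after 5) = (18/19)^5 = 0.7631.
By linearity of expectation, E[unseen] = 19·(18/19)^5 = 14.4993.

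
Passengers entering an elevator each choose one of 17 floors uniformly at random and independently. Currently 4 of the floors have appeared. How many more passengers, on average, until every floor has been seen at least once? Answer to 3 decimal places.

54.062

The wait to go from k to k+1 distinct floors is geometric with mean 17/(17-k).
Sum over k = 4,...,16: E = 17/13 + 17/12 + 17/11 + ... + 17/2 + 17/1 = 54.0623.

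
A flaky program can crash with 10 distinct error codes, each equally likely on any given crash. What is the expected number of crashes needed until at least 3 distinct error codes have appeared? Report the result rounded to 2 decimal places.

3.36

Going from k to k+1 distinct takes a geometric number of crashes with mean 10/(10-k).
Sum over k = 0,...,2: E = 10/10 + 10/9 + 10/8 = 3.361.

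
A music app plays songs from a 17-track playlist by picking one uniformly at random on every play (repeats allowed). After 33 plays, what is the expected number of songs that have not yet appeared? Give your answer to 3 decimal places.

2.299

For each song, P(unseen after 33) = (16/17)^33 = 0.1353.
By linearity of expectation, E[unseen] = 17·(16/17)^33 = 2.2993.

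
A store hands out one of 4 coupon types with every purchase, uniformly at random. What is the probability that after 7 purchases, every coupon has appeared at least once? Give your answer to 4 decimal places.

0.5127

By inclusion–exclusion over which coupons are missing,
P(all seen) = Σ_{j=0}^{4} (-1)^j C(4,j)((4-j)/4)^7
= 1.00000 - 0.53394 + 0.04688 - 0.00024 + 0.00000
= 0.51270.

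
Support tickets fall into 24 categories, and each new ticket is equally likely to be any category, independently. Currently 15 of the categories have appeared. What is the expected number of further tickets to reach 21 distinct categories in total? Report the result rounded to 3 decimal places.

23.895

From k distinct to k+1 distinct takes on average 24/(24-k) tickets.
Sum over k = 15,...,20: E = 24/9 + 24/8 + 24/7 + 24/6 + 24/5 + 24/4 = 23.8952.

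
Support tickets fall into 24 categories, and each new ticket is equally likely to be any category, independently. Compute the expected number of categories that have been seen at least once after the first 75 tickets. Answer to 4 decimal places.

For each category, P(seen in 75 tickets) = 1 - (23/24)^75 = 0.95891.
By linearity of expectation, E[distinct seen] = 24·(1 - (23/24)^75) = 23.01382.

23.0138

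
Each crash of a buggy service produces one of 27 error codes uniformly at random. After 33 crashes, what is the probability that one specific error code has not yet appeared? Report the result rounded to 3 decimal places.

0.288

On each crash the fixed error code fails to appear with probability 26/27.
P(still missing after 33) = (26/27)^33 = 0.2878.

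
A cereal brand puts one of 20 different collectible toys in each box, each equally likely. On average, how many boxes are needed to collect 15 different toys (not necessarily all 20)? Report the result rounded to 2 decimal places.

Going from k to k+1 distinct takes a geometric number of boxes with mean 20/(20-k).
Sum over k = 0,...,14: E = 20/20 + 20/19 + 20/18 + ... + 20/7 + 20/6 = 26.288.

26.29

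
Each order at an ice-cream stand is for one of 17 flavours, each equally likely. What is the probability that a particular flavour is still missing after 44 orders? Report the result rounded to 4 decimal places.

Each order misses the fixed flavour with probability (17-1)/17 = 16/17, independently.
P(still missing after 44) = (16/17)^44 = 0.06943.

0.0694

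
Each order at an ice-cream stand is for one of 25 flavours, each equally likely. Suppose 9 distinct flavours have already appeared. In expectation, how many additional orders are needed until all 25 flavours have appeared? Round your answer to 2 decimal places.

84.52

With k distinct flavours already seen, the next new one takes an expected 25/(25-k) orders.
Sum over k = 9,...,24: E = 25/16 + 25/15 + 25/14 + ... + 25/2 + 25/1 = 84.518.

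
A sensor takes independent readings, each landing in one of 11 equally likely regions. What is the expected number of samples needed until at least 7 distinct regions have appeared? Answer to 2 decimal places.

Going from k to k+1 distinct takes a geometric number of samples with mean 11/(11-k).
Sum over k = 0,...,6: E = 11/11 + 11/10 + 11/9 + ... + 11/6 + 11/5 = 10.302.

10.30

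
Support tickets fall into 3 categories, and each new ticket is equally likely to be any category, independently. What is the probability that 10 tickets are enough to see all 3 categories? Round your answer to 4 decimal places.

Let A_i be the event that category i is missing after 10 tickets. By inclusion–exclusion on the A_i,
P(all seen) = Σ_{j=0}^{3} (-1)^j C(3,j)((3-j)/3)^10
= 1.00000 - 0.05202 + 0.00005 - 0.00000
= 0.94803.

0.9480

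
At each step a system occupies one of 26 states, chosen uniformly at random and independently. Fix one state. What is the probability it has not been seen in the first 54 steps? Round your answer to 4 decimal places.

0.1203

Each step misses the fixed state with probability (26-1)/26 = 25/26, independently.
P(still missing after 54) = (25/26)^54 = 0.12028.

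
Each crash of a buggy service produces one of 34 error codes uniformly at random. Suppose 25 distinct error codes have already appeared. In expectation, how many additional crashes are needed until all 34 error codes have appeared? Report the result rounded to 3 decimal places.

96.185

With k distinct error codes already seen, the next new one takes an expected 34/(34-k) crashes.
Sum over k = 25,...,33: E = 34/9 + 34/8 + 34/7 + ... + 34/2 + 34/1 = 96.1849.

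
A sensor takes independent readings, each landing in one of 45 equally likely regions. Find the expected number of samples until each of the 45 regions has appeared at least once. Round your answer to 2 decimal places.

197.77

Split into phases: going from k distinct to k+1 distinct takes on average 45/(45-k) samples.
E[T] = 45/45 + 45/44 + 45/43 + ... + 45/2 + 45/1 = 45·H_{45}.
H_{45} = 4.395, so E[T] = 197.773.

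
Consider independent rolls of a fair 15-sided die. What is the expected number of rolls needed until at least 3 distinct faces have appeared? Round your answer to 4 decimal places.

Going from k to k+1 distinct takes a geometric number of rolls with mean 15/(15-k).
Sum over k = 0,...,2: E = 15/15 + 15/14 + 15/13 = 3.22527.

3.2253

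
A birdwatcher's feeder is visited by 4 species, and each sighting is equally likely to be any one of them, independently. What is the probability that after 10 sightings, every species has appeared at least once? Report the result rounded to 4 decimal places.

Let A_i be the event that species i is missing after 10 sightings. By inclusion–exclusion on the A_i,
P(all seen) = Σ_{j=0}^{4} (-1)^j C(4,j)((4-j)/4)^10
= 1.00000 - 0.22525 + 0.00586 - 0.00000 + 0.00000
= 0.78060.

0.7806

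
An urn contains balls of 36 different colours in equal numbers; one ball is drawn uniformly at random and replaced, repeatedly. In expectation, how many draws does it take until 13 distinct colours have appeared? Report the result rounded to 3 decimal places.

With k distinct colours already seen, the next new one arrives after an expected 36/(36-k) draws.
Sum over k = 0,...,12: E = 36/36 + 36/35 + 36/34 + ... + 36/25 + 36/24 = 15.8496.

15.850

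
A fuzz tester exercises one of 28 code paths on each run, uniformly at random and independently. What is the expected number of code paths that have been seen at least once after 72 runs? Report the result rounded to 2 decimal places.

For each code path, P(seen in 72 runs) = 1 - (27/28)^72 = 0.927.
By linearity of expectation, E[distinct seen] = 28·(1 - (27/28)^72) = 25.958.

25.96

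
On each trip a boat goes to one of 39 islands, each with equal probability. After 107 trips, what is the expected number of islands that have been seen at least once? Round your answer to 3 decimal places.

36.579

For each island, P(seen in 107 trips) = 1 - (38/39)^107 = 0.9379.
By linearity of expectation, E[distinct seen] = 39·(1 - (38/39)^107) = 36.5790.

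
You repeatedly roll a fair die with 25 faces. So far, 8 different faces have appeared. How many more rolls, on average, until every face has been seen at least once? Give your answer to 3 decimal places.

From k distinct to k+1 distinct takes on average 25/(25-k) rolls.
Sum over k = 8,...,24: E = 25/17 + 25/16 + 25/15 + ... + 25/2 + 25/1 = 85.9888.

85.989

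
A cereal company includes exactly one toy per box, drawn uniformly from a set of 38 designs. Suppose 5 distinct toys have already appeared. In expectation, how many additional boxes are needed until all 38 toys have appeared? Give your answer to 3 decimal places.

From k distinct to k+1 distinct takes on average 38/(38-k) boxes.
Sum over k = 5,...,37: E = 38/33 + 38/32 + 38/31 + ... + 38/2 + 38/1 = 155.3743.

155.374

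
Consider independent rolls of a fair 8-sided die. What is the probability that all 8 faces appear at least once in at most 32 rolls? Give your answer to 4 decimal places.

0.8913

By inclusion–exclusion over which faces are missing,
P(all seen) = Σ_{j=0}^{8} (-1)^j C(8,j)((8-j)/8)^32
= 1.00000 - 0.11152 + 0.00281 - 0.00002 + 0.00000 - 0.00000 + 0.00000 - 0.00000 + 0.00000
= 0.89128.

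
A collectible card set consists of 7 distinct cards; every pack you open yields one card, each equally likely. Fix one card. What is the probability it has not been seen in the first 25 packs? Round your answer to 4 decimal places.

On each pack the fixed card fails to appear with probability 6/7.
P(still missing after 25) = (6/7)^25 = 0.02120.

0.0212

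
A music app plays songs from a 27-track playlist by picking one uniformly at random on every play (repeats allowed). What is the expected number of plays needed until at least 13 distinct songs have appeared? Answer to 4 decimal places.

17.2771

With k distinct songs already seen, the next new one arrives after an expected 27/(27-k) plays.
Sum over k = 0,...,12: E = 27/27 + 27/26 + 27/25 + ... + 27/16 + 27/15 = 17.27715.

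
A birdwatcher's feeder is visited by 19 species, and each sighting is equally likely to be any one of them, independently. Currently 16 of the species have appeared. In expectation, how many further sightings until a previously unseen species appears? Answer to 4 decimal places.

Each sighting yields a new species with probability (19-16)/19 = 3/19, so the wait is geometric with mean 19/3.
E = 19/3 = 6.33333.

6.3333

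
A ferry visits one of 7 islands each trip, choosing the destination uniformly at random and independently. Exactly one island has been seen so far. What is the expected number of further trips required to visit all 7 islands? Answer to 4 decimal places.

The wait to go from k to k+1 distinct islands is geometric with mean 7/(7-k).
Sum over k = 1,...,6: E = 7/6 + 7/5 + 7/4 + 7/3 + 7/2 + 7/1 = 17.15000.

17.1500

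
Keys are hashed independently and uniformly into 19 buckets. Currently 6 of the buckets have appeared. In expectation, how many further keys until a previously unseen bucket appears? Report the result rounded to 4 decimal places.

The number of keys until the next new bucket is geometric with success probability 13/19, so its mean is 19/13.
E = 19/13 = 1.46154.

1.4615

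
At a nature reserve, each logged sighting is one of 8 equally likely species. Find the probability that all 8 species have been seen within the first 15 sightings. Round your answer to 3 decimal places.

Let A_i be the event that species i is missing after 15 sightings. By inclusion–exclusion on the A_i,
P(all seen) = Σ_{j=0}^{8} (-1)^j C(8,j)((8-j)/8)^15
= 1.0000 - 1.0795 + 0.3742 - 0.0486 + 0.0021 - 0.0000 + 0.0000 - 0.0000 + 0.0000
= 0.2482.

0.248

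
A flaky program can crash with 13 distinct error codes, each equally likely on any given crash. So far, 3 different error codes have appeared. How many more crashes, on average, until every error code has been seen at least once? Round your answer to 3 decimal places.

From k distinct to k+1 distinct takes on average 13/(13-k) crashes.
Sum over k = 3,...,12: E = 13/10 + 13/9 + 13/8 + ... + 13/2 + 13/1 = 38.0766.

38.077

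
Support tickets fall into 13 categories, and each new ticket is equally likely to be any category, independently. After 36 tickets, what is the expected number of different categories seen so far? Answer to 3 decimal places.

For each category, P(seen in 36 tickets) = 1 - (12/13)^36 = 0.9440.
By linearity of expectation, E[distinct seen] = 13·(1 - (12/13)^36) = 12.2714.

12.271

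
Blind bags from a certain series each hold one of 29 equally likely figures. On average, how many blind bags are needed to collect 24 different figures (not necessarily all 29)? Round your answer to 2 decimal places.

With k distinct figures already seen, the next new one arrives after an expected 29/(29-k) blind bags.
Sum over k = 0,...,23: E = 29/29 + 29/28 + 29/27 + ... + 29/7 + 29/6 = 48.671.

48.67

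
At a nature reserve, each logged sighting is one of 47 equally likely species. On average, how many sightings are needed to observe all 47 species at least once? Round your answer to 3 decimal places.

The wait to go from k to k+1 distinct species is geometric with mean 47/(47-k).
E[T] = 47/47 + 47/46 + 47/45 + ... + 47/2 + 47/1 = 47·H_{47}.
H_{47} = 4.4380, so E[T] = 208.5843.

208.584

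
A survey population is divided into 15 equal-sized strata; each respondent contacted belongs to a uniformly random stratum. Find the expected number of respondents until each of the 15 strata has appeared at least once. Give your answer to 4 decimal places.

The wait to go from k to k+1 distinct strata is geometric with mean 15/(15-k).
E[T] = 15/15 + 15/14 + 15/13 + ... + 15/2 + 15/1 = 15·H_{15}.
H_{15} = 3.31823, so E[T] = 49.77343.

49.7734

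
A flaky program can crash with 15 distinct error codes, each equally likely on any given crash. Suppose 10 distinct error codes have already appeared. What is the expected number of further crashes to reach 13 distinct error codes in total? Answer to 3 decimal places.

With k distinct error codes already seen, the next new one takes an expected 15/(15-k) crashes.
Sum over k = 10,...,12: E = 15/5 + 15/4 + 15/3 = 11.7500.

11.750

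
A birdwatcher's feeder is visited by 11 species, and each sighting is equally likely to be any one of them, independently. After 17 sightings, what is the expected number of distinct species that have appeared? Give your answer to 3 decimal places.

8.824

For each species, P(seen in 17 sightings) = 1 - (10/11)^17 = 0.8022.
By linearity of expectation, E[distinct seen] = 11·(1 - (10/11)^17) = 8.8237.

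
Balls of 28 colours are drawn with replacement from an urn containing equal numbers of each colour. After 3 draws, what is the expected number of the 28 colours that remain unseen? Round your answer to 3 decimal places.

25.106

For each colour, P(unseen after 3) = (27/28)^3 = 0.8966.
By linearity of expectation, E[unseen] = 28·(27/28)^3 = 25.1059.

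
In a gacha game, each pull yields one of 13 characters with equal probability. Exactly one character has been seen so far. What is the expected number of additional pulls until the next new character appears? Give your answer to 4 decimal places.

1.0833

The number of pulls until the next new character is geometric with success probability 12/13, so its mean is 13/12.
E = 13/12 = 1.08333.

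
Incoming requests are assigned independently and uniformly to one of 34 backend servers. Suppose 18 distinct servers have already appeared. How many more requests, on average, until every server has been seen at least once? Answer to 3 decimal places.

114.945

The wait to go from k to k+1 distinct servers is geometric with mean 34/(34-k).
Sum over k = 18,...,33: E = 34/16 + 34/15 + 34/14 + ... + 34/2 + 34/1 = 114.9448.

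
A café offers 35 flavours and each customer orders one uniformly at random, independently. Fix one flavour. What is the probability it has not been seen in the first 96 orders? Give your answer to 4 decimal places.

On each order the fixed flavour fails to appear with probability 34/35.
P(still missing after 96) = (34/35)^96 = 0.06186.

0.0619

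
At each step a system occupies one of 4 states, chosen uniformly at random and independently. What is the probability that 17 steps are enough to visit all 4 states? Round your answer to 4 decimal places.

0.9700

By inclusion–exclusion over which states are missing,
P(all seen) = Σ_{j=0}^{4} (-1)^j C(4,j)((4-j)/4)^17
= 1.00000 - 0.03007 + 0.00005 - 0.00000 + 0.00000
= 0.96998.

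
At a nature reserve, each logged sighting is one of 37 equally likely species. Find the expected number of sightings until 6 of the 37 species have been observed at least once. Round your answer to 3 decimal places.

6.451

With k distinct species already seen, the next new one arrives after an expected 37/(37-k) sightings.
Sum over k = 0,...,5: E = 37/37 + 37/36 + 37/35 + 37/34 + 37/33 + 37/32 = 6.4506.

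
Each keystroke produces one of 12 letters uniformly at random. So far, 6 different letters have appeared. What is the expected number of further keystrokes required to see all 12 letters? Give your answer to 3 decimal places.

29.400

From k distinct to k+1 distinct takes on average 12/(12-k) keystrokes.
Sum over k = 6,...,11: E = 12/6 + 12/5 + 12/4 + 12/3 + 12/2 + 12/1 = 29.4000.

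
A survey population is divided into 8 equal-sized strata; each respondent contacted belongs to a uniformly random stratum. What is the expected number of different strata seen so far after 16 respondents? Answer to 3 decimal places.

For each stratum, P(seen in 16 respondents) = 1 - (7/8)^16 = 0.8819.
By linearity of expectation, E[distinct seen] = 8·(1 - (7/8)^16) = 7.0555.

7.055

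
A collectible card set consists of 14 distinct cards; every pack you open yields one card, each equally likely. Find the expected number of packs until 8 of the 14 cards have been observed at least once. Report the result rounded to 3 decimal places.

Going from k to k+1 distinct takes a geometric number of packs with mean 14/(14-k).
Sum over k = 0,...,7: E = 14/14 + 14/13 + 14/12 + ... + 14/8 + 14/7 = 11.2219.

11.222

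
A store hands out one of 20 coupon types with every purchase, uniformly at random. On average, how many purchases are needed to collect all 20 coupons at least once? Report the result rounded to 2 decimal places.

The wait to go from k to k+1 distinct coupons is geometric with mean 20/(20-k).
E[T] = 20/20 + 20/19 + 20/18 + ... + 20/2 + 20/1 = 20·H_{20}.
H_{20} = 3.598, so E[T] = 71.955.

71.95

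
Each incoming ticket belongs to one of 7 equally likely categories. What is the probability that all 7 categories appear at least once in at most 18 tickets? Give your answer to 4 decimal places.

Let A_i be the event that category i is missing after 18 tickets. By inclusion–exclusion on the A_i,
P(all seen) = Σ_{j=0}^{7} (-1)^j C(7,j)((7-j)/7)^18
= 1.00000 - 0.43657 + 0.04919 - 0.00148 + 0.00001 - 0.00000 + 0.00000 - 0.00000
= 0.61115.

0.6112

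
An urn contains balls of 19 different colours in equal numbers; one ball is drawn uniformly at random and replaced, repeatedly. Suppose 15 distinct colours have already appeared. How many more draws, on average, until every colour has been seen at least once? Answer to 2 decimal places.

From k distinct to k+1 distinct takes on average 19/(19-k) draws.
Sum over k = 15,...,18: E = 19/4 + 19/3 + 19/2 + 19/1 = 39.583.

39.58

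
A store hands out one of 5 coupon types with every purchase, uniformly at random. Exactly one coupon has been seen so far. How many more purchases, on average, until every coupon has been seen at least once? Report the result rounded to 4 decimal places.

10.4167

With k distinct coupons already seen, the next new one takes an expected 5/(5-k) purchases.
Sum over k = 1,...,4: E = 5/4 + 5/3 + 5/2 + 5/1 = 10.41667.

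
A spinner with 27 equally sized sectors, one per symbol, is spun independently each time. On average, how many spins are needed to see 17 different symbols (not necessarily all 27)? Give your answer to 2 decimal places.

With k distinct symbols already seen, the next new one arrives after an expected 27/(27-k) spins.
Sum over k = 0,...,16: E = 27/27 + 27/26 + 27/25 + ... + 27/12 + 27/11 = 25.987.

25.99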